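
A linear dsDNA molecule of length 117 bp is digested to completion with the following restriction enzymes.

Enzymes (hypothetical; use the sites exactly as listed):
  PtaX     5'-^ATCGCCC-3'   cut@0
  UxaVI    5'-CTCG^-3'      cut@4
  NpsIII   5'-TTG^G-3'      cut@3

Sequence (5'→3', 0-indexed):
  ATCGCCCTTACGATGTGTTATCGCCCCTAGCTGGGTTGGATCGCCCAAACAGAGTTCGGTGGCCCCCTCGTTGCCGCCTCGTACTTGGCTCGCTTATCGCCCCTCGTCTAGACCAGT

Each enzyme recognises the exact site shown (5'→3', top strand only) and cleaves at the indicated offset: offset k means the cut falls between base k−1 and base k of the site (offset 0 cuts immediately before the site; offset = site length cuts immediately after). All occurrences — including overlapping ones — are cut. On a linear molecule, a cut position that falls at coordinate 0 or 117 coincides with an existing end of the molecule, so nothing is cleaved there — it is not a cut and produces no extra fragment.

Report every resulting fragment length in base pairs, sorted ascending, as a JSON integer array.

Site scan:
  PtaX ATCGCCC/0: at [0, 19, 39, 95] ⇒ [19, 39, 95] (position 0 is a terminus of the linear molecule — no cut)
  UxaVI CTCG/4: at [66, 77, 88, 102] ⇒ [70, 81, 92, 106]
  NpsIII TTGG/3: at [35, 84] ⇒ [38, 87]

All cut coordinates (distinct, sorted): [19, 38, 39, 70, 81, 87, 92, 95, 106]

Fragment lengths:
  [0,19): 19 bp
  [19,38): 19 bp
  [38,39): 1 bp
  [39,70): 31 bp
  [70,81): 11 bp
  [81,87): 6 bp
  [87,92): 5 bp
  [92,95): 3 bp
  [95,106): 11 bp
  [106,117): 11 bp

[1,3,5,6,11,11,11,19,19,31]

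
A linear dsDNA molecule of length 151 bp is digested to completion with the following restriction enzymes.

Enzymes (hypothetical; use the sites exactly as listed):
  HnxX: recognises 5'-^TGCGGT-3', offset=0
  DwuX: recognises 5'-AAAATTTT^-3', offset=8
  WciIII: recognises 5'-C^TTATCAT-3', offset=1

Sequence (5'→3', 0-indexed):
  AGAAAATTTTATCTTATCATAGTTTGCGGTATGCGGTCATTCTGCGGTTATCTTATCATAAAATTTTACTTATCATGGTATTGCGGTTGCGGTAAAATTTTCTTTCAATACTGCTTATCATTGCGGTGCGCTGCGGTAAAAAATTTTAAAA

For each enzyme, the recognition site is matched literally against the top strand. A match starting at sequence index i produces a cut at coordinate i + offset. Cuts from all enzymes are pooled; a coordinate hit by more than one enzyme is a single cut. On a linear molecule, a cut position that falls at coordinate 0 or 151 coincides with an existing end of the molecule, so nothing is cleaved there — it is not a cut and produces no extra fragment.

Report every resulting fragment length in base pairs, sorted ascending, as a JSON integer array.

[2,3,4,6,7,7,10,10,10,11,11,12,13,14,15,16]

Scan for sites:
  HnxX (TGCGGT, off=0): starts [24, 31, 42, 81, 87, 121, 131] → cuts [24, 31, 42, 81, 87, 121, 131]
  DwuX (AAAATTTT, off=8): starts [2, 59, 93, 139] → cuts [10, 67, 101, 147]
  WciIII (CTTATCAT, off=1): starts [12, 51, 68, 113] → cuts [13, 52, 69, 114]

All cut coordinates (distinct, sorted): [10, 13, 24, 31, 42, 52, 67, 69, 81, 87, 101, 114, 121, 131, 147]

Fragment lengths:
  [0,10): 10 bp
  [10,13): 3 bp
  [13,24): 11 bp
  [24,31): 7 bp
  [31,42): 11 bp
  [42,52): 10 bp
  [52,67): 15 bp
  [67,69): 2 bp
  [69,81): 12 bp
  [81,87): 6 bp
  [87,101): 14 bp
  [101,114): 13 bp
  [114,121): 7 bp
  [121,131): 10 bp
  [131,147): 16 bp
  [147,151): 4 bp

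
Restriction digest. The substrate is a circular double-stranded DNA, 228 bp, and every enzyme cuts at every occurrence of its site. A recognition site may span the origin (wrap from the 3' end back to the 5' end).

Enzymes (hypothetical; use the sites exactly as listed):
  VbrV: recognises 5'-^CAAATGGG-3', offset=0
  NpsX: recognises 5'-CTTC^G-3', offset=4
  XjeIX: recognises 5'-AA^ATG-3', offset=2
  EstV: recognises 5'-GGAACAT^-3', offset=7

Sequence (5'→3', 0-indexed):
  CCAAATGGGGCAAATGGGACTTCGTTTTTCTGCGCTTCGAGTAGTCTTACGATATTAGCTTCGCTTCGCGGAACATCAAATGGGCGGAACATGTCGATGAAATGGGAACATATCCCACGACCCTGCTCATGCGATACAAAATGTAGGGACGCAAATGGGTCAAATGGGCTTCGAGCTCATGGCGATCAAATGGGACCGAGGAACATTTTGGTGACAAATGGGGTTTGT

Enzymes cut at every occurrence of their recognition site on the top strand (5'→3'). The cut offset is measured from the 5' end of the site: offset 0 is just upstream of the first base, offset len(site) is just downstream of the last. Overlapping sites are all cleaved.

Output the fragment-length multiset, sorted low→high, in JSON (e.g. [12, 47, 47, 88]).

[3,3,3,3,3,3,3,5,6,6,8,9,9,9,10,10,11,12,13,14,15,17,24,29]

Site scan:
  VbrV CAAATGGG/0: at [1, 10, 76, 151, 160, 186, 214] ⇒ [1, 10, 76, 151, 160, 186, 214]
  NpsX CTTCG/4: at [19, 34, 58, 63, 168] ⇒ [23, 38, 62, 67, 172]
  XjeIX AAATG/2: at [2, 11, 77, 99, 138, 152, 161, 187, 215] ⇒ [4, 13, 79, 101, 140, 154, 163, 189, 217]
  EstV GGAACAT/7: at [69, 85, 104, 199] ⇒ [76, 92, 111, 206]

Pooled cuts: [1, 4, 10, 13, 23, 38, 62, 67, 76, 79, 92, 101, 111, 140, 151, 154, 160, 163, 172, 186, 189, 206, 214, 217]

Fragments:
  1→4: 3 bp
  4→10: 6 bp
  10→13: 3 bp
  13→23: 10 bp
  23→38: 15 bp
  38→62: 24 bp
  62→67: 5 bp
  67→76: 9 bp
  76→79: 3 bp
  79→92: 13 bp
  92→101: 9 bp
  101→111: 10 bp
  111→140: 29 bp
  140→151: 11 bp
  151→154: 3 bp
  154→160: 6 bp
  160→163: 3 bp
  163→172: 9 bp
  172→186: 14 bp
  186→189: 3 bp
  189→206: 17 bp
  206→214: 8 bp
  214→217: 3 bp
  217→1 (wrap): 228-217+1 = 12 bp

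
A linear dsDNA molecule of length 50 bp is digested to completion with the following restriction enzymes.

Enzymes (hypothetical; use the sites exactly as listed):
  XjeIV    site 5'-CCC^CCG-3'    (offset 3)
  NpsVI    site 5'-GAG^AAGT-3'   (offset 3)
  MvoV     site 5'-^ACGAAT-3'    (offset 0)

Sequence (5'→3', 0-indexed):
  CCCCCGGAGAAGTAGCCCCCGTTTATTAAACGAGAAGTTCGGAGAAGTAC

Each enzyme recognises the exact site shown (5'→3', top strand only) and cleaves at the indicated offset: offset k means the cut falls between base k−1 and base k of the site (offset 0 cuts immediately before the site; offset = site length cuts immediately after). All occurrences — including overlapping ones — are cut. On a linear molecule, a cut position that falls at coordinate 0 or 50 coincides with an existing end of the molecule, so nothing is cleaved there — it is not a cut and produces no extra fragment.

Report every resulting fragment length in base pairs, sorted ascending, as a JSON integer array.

[3,6,6,9,10,16]

Site scan:
  XjeIV (CCCCCG, off=3): starts [0, 15] → cuts [3, 18]
  NpsVI (GAGAAGT, off=3): starts [6, 31, 41] → cuts [9, 34, 44]
  MvoV (ACGAAT, off=0): no sites

All cut coordinates (distinct, sorted): [3, 9, 18, 34, 44]

Fragment lengths:
  [0,3): 3 bp
  [3,9): 6 bp
  [9,18): 9 bp
  [18,34): 16 bp
  [34,44): 10 bp
  [44,50): 6 bp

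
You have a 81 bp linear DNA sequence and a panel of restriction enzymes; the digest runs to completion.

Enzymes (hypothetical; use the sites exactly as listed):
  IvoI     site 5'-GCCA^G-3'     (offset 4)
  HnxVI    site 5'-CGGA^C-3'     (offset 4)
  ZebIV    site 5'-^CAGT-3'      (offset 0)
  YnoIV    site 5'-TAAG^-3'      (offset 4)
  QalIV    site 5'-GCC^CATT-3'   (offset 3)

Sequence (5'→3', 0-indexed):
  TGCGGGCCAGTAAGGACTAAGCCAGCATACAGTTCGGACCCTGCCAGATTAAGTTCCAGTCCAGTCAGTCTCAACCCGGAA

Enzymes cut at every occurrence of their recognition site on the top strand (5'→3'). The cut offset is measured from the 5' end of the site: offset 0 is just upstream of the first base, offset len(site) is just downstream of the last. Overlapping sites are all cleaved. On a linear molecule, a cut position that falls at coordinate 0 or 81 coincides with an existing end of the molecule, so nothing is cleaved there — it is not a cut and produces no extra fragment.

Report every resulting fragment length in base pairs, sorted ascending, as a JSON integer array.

[2,3,3,4,5,5,5,7,7,7,8,9,16]

Site scan:
  IvoI GCCAG/4: at [5, 20, 42] ⇒ [9, 24, 46]
  HnxVI CGGAC/4: at [34] ⇒ [38]
  ZebIV CAGT/0: at [7, 29, 56, 61, 65] ⇒ [7, 29, 56, 61, 65]
  YnoIV TAAG/4: at [10, 17, 49] ⇒ [14, 21, 53]
  QalIV (GCCCATT, off=3): no sites

Pooled cuts: [7, 9, 14, 21, 24, 29, 38, 46, 53, 56, 61, 65]

Fragments:
  [0,7): 7 bp
  [7,9): 2 bp
  [9,14): 5 bp
  [14,21): 7 bp
  [21,24): 3 bp
  [24,29): 5 bp
  [29,38): 9 bp
  [38,46): 8 bp
  [46,53): 7 bp
  [53,56): 3 bp
  [56,61): 5 bp
  [61,65): 4 bp
  [65,81): 16 bp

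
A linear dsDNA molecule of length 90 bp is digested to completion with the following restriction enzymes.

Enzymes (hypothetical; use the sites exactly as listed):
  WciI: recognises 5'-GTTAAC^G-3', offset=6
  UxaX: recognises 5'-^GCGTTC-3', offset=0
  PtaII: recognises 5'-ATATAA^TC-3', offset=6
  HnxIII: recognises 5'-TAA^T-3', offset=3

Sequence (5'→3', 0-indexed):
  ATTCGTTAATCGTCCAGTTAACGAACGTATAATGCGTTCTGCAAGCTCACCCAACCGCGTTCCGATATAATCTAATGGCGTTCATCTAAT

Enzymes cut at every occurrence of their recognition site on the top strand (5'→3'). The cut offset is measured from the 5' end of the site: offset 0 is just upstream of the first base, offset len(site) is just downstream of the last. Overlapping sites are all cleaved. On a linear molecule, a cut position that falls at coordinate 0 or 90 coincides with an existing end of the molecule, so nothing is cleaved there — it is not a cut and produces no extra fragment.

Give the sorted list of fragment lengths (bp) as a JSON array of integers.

[1,1,2,5,9,10,12,13,14,23]

Scan for sites:
  WciI GTTAACG/6: at [16] ⇒ [22]
  UxaX GCGTTC/0: at [33, 56, 77] ⇒ [33, 56, 77]
  PtaII ATATAATC/6: at [64] ⇒ [70]
  HnxIII TAAT/3: at [6, 29, 67, 72, 86] ⇒ [9, 32, 70, 75, 89]

Pooled cuts: [9, 22, 32, 33, 56, 70, 75, 77, 89]

Fragment lengths:
  [0,9): 9 bp
  [9,22): 13 bp
  [22,32): 10 bp
  [32,33): 1 bp
  [33,56): 23 bp
  [56,70): 14 bp
  [70,75): 5 bp
  [75,77): 2 bp
  [77,89): 12 bp
  [89,90): 1 bp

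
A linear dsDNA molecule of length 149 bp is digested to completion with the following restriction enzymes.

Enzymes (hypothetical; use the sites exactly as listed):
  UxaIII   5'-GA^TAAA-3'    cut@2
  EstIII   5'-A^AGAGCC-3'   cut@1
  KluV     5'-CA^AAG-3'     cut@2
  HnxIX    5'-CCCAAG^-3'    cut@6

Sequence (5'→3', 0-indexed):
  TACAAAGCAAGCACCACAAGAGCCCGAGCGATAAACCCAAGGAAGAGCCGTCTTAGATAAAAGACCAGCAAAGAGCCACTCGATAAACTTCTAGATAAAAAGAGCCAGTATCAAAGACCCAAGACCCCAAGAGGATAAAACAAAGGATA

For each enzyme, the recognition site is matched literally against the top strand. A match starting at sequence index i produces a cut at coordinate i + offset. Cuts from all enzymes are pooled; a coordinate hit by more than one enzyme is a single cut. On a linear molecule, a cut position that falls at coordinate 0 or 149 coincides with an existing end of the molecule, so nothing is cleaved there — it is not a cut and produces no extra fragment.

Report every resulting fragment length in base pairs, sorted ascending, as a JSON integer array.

Scan for sites:
  UxaIII (GATAAA, off=2): starts [29, 55, 81, 93, 133] → cuts [31, 57, 83, 95, 135]
  EstIII (AAGAGCC, off=1): starts [17, 42, 70, 99] → cuts [18, 43, 71, 100]
  KluV (CAAAG, off=2): starts [2, 68, 111, 140] → cuts [4, 70, 113, 142]
  HnxIX (CCCAAG, off=6): starts [35, 117, 125] → cuts [41, 123, 131]

Pooled cuts: [4, 18, 31, 41, 43, 57, 70, 71, 83, 95, 100, 113, 123, 131, 135, 142]

Fragment lengths:
  [0,4): 4 bp
  [4,18): 14 bp
  [18,31): 13 bp
  [31,41): 10 bp
  [41,43): 2 bp
  [43,57): 14 bp
  [57,70): 13 bp
  [70,71): 1 bp
  [71,83): 12 bp
  [83,95): 12 bp
  [95,100): 5 bp
  [100,113): 13 bp
  [113,123): 10 bp
  [123,131): 8 bp
  [131,135): 4 bp
  [135,142): 7 bp
  [142,149): 7 bp

[1,2,4,4,5,7,7,8,10,10,12,12,13,13,13,14,14]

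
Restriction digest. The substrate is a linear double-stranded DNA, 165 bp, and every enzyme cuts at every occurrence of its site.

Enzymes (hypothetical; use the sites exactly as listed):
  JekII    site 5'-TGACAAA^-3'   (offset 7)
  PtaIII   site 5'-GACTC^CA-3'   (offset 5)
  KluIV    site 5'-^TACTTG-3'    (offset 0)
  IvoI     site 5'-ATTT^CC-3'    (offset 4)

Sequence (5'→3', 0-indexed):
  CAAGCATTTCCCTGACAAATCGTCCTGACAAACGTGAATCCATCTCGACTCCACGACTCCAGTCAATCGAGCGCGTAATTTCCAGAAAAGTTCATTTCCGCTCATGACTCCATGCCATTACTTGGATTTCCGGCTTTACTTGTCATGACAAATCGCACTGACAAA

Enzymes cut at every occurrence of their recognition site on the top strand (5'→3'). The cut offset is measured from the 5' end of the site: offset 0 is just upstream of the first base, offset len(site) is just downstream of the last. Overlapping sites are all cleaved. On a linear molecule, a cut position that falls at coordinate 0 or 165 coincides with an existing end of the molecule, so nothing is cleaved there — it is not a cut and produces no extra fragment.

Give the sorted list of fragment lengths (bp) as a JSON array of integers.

Per-enzyme occurrences:
  JekII (TGACAAA, off=7): starts [12, 25, 145, 158] → cuts [19, 32, 152] (position 165 is a terminus of the linear molecule — no cut)
  PtaIII (GACTCCA, off=5): starts [46, 54, 105] → cuts [51, 59, 110]
  KluIV (TACTTG, off=0): starts [118, 136] → cuts [118, 136]
  IvoI (ATTTCC, off=4): starts [5, 77, 93, 125] → cuts [9, 81, 97, 129]

All cut coordinates (distinct, sorted): [9, 19, 32, 51, 59, 81, 97, 110, 118, 129, 136, 152]

Fragments:
  [0,9): 9 bp
  [9,19): 10 bp
  [19,32): 13 bp
  [32,51): 19 bp
  [51,59): 8 bp
  [59,81): 22 bp
  [81,97): 16 bp
  [97,110): 13 bp
  [110,118): 8 bp
  [118,129): 11 bp
  [129,136): 7 bp
  [136,152): 16 bp
  [152,165): 13 bp

[7,8,8,9,10,11,13,13,13,16,16,19,22]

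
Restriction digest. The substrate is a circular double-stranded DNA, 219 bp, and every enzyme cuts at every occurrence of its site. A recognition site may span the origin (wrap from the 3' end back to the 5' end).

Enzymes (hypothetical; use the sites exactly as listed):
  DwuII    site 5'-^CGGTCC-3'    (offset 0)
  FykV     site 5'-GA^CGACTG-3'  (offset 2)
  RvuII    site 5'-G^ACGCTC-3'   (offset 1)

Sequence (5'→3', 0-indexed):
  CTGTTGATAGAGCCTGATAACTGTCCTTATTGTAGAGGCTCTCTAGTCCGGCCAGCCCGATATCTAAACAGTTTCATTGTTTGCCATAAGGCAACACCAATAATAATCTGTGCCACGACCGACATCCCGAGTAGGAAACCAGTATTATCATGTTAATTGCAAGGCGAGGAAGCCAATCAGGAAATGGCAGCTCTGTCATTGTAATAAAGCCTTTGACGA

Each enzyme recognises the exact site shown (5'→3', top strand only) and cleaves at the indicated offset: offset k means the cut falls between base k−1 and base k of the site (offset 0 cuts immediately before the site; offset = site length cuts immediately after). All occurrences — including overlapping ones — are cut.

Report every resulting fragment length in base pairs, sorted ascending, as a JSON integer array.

[219]

Site scan:
  DwuII (CGGTCC, off=0): no sites
  FykV (GACGACTG, off=2): starts [214] → cuts [216]
  RvuII (GACGCTC, off=1): no sites

All cut coordinates (distinct, sorted): [216]

Fragment lengths:
  216→216 (wrap): 219-216+216 = 219 bp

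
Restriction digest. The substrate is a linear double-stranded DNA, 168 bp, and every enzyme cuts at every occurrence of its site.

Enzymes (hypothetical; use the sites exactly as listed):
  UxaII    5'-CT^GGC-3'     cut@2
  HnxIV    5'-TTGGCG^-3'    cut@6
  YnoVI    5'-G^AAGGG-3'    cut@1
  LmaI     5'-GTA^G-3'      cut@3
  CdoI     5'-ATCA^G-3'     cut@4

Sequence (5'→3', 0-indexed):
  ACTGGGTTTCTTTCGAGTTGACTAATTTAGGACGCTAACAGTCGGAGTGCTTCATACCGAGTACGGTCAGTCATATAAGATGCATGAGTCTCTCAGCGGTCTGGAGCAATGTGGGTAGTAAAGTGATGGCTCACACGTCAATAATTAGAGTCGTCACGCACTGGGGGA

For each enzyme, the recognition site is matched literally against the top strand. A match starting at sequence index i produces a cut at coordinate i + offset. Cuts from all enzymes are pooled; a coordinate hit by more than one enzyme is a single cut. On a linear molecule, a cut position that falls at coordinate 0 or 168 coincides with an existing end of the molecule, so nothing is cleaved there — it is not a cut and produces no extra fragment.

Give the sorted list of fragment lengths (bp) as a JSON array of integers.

[51,117]

Site scan:
  UxaII (CTGGC, off=2): no sites
  HnxIV (TTGGCG, off=6): no sites
  YnoVI (GAAGGG, off=1): no sites
  LmaI (GTAG, off=3): starts [114] → cuts [117]
  CdoI (ATCAG, off=4): no sites

All cut coordinates (distinct, sorted): [117]

Fragments:
  [0,117): 117 bp
  [117,168): 51 bp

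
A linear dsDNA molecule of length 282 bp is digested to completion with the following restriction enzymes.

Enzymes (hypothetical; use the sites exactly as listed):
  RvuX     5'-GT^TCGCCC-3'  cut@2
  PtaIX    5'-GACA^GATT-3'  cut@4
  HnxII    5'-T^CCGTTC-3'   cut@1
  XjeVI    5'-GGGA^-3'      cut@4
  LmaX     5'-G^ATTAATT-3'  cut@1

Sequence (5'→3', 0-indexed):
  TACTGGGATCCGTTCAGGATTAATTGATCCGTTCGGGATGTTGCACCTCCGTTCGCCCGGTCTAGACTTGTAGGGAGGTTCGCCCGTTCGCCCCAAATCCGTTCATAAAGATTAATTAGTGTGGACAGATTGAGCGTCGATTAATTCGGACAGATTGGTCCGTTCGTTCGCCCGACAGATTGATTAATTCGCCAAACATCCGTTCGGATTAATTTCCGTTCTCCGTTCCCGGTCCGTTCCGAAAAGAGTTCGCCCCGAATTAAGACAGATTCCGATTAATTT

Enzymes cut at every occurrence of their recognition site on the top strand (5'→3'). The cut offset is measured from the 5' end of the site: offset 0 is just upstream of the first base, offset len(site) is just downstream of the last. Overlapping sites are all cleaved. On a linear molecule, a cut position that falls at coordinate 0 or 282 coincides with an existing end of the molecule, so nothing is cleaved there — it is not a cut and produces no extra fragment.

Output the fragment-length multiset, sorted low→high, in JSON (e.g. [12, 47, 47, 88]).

[1,3,4,5,7,7,7,8,8,8,8,8,8,9,10,10,10,10,11,11,12,12,13,16,17,17,18,24]

Per-enzyme occurrences:
  RvuX GTTCGCCC/2: at [50, 77, 85, 165, 247] ⇒ [52, 79, 87, 167, 249]
  PtaIX GACAGATT/4: at [123, 148, 173, 263] ⇒ [127, 152, 177, 267]
  HnxII TCCGTTC/1: at [8, 27, 47, 97, 158, 198, 214, 221, 232] ⇒ [9, 28, 48, 98, 159, 199, 215, 222, 233]
  XjeVI GGGA/4: at [4, 34, 72] ⇒ [8, 38, 76]
  LmaX GATTAATT/1: at [17, 109, 138, 181, 206, 273] ⇒ [18, 110, 139, 182, 207, 274]

Pooled cuts: [8, 9, 18, 28, 38, 48, 52, 76, 79, 87, 98, 110, 127, 139, 152, 159, 167, 177, 182, 199, 207, 215, 222, 233, 249, 267, 274]

Fragment lengths:
  [0,8): 8 bp
  [8,9): 1 bp
  [9,18): 9 bp
  [18,28): 10 bp
  [28,38): 10 bp
  [38,48): 10 bp
  [48,52): 4 bp
  [52,76): 24 bp
  [76,79): 3 bp
  [79,87): 8 bp
  [87,98): 11 bp
  [98,110): 12 bp
  [110,127): 17 bp
  [127,139): 12 bp
  [139,152): 13 bp
  [152,159): 7 bp
  [159,167): 8 bp
  [167,177): 10 bp
  [177,182): 5 bp
  [182,199): 17 bp
  [199,207): 8 bp
  [207,215): 8 bp
  [215,222): 7 bp
  [222,233): 11 bp
  [233,249): 16 bp
  [249,267): 18 bp
  [267,274): 7 bp
  [274,282): 8 bp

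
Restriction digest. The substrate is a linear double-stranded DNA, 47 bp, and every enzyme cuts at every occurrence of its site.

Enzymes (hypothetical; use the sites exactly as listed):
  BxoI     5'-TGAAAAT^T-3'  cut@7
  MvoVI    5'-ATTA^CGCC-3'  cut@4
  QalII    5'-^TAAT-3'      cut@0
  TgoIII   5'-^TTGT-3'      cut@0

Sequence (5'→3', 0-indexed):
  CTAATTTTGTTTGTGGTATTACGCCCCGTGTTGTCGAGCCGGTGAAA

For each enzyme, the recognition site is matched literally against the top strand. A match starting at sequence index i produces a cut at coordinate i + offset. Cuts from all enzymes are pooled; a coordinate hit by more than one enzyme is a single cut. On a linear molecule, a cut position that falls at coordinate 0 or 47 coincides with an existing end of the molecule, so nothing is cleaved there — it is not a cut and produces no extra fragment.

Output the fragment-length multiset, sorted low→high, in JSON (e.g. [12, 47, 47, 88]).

[1,4,5,9,11,17]

Per-enzyme occurrences:
  BxoI (TGAAAATT, off=7): no sites
  MvoVI (ATTACGCC, off=4): starts [17] → cuts [21]
  QalII (TAAT, off=0): starts [1] → cuts [1]
  TgoIII (TTGT, off=0): starts [6, 10, 30] → cuts [6, 10, 30]

All cut coordinates (distinct, sorted): [1, 6, 10, 21, 30]

Fragments:
  [0,1): 1 bp
  [1,6): 5 bp
  [6,10): 4 bp
  [10,21): 11 bp
  [21,30): 9 bp
  [30,47): 17 bp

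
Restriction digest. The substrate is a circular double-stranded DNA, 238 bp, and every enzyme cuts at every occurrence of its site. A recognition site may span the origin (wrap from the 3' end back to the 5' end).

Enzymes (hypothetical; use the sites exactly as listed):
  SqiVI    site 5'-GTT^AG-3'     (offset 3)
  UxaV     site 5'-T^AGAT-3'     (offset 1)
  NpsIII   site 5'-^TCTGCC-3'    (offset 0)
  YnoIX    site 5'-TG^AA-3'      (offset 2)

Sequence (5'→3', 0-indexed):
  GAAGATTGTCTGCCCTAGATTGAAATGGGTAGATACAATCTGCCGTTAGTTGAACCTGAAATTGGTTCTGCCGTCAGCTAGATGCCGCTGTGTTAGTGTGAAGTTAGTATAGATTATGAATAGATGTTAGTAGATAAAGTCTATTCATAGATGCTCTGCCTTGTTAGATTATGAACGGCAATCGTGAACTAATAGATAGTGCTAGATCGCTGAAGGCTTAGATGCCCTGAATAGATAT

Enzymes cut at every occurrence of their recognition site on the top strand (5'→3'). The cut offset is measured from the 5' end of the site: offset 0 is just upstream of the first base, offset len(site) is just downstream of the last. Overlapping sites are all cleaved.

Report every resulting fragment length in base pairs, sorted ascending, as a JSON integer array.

Scan for sites:
  SqiVI (GTTAG, off=3): starts [44, 91, 102, 125, 162] → cuts [47, 94, 105, 128, 165]
  UxaV (TAGAT, off=1): starts [15, 29, 78, 109, 120, 130, 147, 164, 192, 202, 218, 231] → cuts [16, 30, 79, 110, 121, 131, 148, 165, 193, 203, 219, 232]
  NpsIII (TCTGCC, off=0): starts [8, 38, 66, 154] → cuts [8, 38, 66, 154]
  YnoIX (TGAA, off=2): starts [20, 50, 56, 98, 116, 171, 184, 210, 227, 237] → cuts [1, 22, 52, 58, 100, 118, 173, 186, 212, 229]

All cut coordinates (distinct, sorted): [1, 8, 16, 22, 30, 38, 47, 52, 58, 66, 79, 94, 100, 105, 110, 118, 121, 128, 131, 148, 154, 165, 173, 186, 193, 203, 212, 219, 229, 232]

Fragment lengths:
  1→8: 7 bp
  8→16: 8 bp
  16→22: 6 bp
  22→30: 8 bp
  30→38: 8 bp
  38→47: 9 bp
  47→52: 5 bp
  52→58: 6 bp
  58→66: 8 bp
  66→79: 13 bp
  79→94: 15 bp
  94→100: 6 bp
  100→105: 5 bp
  105→110: 5 bp
  110→118: 8 bp
  118→121: 3 bp
  121→128: 7 bp
  128→131: 3 bp
  131→148: 17 bp
  148→154: 6 bp
  154→165: 11 bp
  165→173: 8 bp
  173→186: 13 bp
  186→193: 7 bp
  193→203: 10 bp
  203→212: 9 bp
  212→219: 7 bp
  219→229: 10 bp
  229→232: 3 bp
  232→1 (wrap): 238-232+1 = 7 bp

[3,3,3,5,5,5,6,6,6,6,7,7,7,7,7,8,8,8,8,8,8,9,9,10,10,11,13,13,15,17]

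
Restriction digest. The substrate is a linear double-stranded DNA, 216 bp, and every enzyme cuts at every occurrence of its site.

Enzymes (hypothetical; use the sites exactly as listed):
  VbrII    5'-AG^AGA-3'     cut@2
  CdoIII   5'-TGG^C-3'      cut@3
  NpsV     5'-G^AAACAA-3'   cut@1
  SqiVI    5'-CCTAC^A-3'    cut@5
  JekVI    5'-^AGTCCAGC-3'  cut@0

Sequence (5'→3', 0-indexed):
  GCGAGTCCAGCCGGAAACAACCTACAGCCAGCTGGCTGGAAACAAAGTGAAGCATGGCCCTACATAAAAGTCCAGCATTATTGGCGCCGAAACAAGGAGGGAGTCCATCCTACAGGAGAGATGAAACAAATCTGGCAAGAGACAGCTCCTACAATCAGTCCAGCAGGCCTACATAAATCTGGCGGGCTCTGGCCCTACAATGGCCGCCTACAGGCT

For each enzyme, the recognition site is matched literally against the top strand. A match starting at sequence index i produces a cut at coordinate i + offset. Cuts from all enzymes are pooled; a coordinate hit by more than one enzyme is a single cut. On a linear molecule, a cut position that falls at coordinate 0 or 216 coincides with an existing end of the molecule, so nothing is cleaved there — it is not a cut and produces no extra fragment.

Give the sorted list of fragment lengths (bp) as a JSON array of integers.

[3,4,4,4,5,5,5,5,5,5,6,6,8,10,10,10,11,11,12,13,16,16,18,24]

Per-enzyme occurrences:
  VbrII (AGAGA, off=2): starts [116, 137] → cuts [118, 139]
  CdoIII (TGGC, off=3): starts [32, 54, 81, 132, 179, 189, 200] → cuts [35, 57, 84, 135, 182, 192, 203]
  NpsV (GAAACAA, off=1): starts [13, 38, 88, 122] → cuts [14, 39, 89, 123]
  SqiVI (CCTACA, off=5): starts [20, 58, 108, 147, 167, 193, 206] → cuts [25, 63, 113, 152, 172, 198, 211]
  JekVI (AGTCCAGC, off=0): starts [3, 68, 156] → cuts [3, 68, 156]

All cut coordinates (distinct, sorted): [3, 14, 25, 35, 39, 57, 63, 68, 84, 89, 113, 118, 123, 135, 139, 152, 156, 172, 182, 192, 198, 203, 211]

Fragments:
  [0,3): 3 bp
  [3,14): 11 bp
  [14,25): 11 bp
  [25,35): 10 bp
  [35,39): 4 bp
  [39,57): 18 bp
  [57,63): 6 bp
  [63,68): 5 bp
  [68,84): 16 bp
  [84,89): 5 bp
  [89,113): 24 bp
  [113,118): 5 bp
  [118,123): 5 bp
  [123,135): 12 bp
  [135,139): 4 bp
  [139,152): 13 bp
  [152,156): 4 bp
  [156,172): 16 bp
  [172,182): 10 bp
  [182,192): 10 bp
  [192,198): 6 bp
  [198,203): 5 bp
  [203,211): 8 bp
  [211,216): 5 bp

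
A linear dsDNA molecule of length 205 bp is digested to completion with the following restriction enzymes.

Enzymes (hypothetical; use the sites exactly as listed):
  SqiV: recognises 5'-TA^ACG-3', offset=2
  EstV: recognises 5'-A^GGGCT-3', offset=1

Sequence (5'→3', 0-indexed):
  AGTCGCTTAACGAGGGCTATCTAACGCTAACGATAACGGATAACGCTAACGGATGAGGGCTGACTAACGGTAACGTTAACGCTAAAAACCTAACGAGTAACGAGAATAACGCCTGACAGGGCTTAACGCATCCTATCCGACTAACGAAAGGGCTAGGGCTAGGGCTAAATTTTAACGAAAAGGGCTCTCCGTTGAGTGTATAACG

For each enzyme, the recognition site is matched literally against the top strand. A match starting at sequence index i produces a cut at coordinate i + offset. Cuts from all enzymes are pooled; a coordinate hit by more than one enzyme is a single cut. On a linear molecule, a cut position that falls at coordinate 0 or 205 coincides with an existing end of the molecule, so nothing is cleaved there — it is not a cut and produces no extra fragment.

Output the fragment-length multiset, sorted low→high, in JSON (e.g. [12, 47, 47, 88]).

[3,4,6,6,6,6,6,6,6,6,7,7,7,7,8,9,9,10,10,10,13,14,18,21]

Scan for sites:
  SqiV TAACG/2: at [7, 21, 27, 33, 40, 46, 64, 70, 76, 90, 97, 106, 123, 141, 172, 200] ⇒ [9, 23, 29, 35, 42, 48, 66, 72, 78, 92, 99, 108, 125, 143, 174, 202]
  EstV AGGGCT/1: at [12, 55, 117, 148, 154, 160, 180] ⇒ [13, 56, 118, 149, 155, 161, 181]

Pooled cuts: [9, 13, 23, 29, 35, 42, 48, 56, 66, 72, 78, 92, 99, 108, 118, 125, 143, 149, 155, 161, 174, 181, 202]

Fragment lengths:
  [0,9): 9 bp
  [9,13): 4 bp
  [13,23): 10 bp
  [23,29): 6 bp
  [29,35): 6 bp
  [35,42): 7 bp
  [42,48): 6 bp
  [48,56): 8 bp
  [56,66): 10 bp
  [66,72): 6 bp
  [72,78): 6 bp
  [78,92): 14 bp
  [92,99): 7 bp
  [99,108): 9 bp
  [108,118): 10 bp
  [118,125): 7 bp
  [125,143): 18 bp
  [143,149): 6 bp
  [149,155): 6 bp
  [155,161): 6 bp
  [161,174): 13 bp
  [174,181): 7 bp
  [181,202): 21 bp
  [202,205): 3 bp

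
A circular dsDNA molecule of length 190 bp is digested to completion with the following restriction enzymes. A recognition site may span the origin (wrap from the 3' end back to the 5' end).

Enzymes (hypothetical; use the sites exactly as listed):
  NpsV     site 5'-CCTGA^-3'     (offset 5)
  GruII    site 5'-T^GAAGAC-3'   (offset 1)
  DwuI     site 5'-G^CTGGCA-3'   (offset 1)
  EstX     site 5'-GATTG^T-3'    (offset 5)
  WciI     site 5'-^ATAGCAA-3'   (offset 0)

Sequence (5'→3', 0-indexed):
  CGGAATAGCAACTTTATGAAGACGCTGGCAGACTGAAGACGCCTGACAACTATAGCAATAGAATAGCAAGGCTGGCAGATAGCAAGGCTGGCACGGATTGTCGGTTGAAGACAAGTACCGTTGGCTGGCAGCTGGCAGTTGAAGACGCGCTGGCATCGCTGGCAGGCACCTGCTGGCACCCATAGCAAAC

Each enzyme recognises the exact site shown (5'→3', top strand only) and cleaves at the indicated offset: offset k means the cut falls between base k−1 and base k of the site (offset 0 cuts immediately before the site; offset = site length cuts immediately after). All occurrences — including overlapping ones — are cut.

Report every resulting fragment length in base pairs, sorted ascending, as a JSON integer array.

Site scan:
  NpsV (CCTGA, off=5): starts [41] → cuts [46]
  GruII (TGAAGAC, off=1): starts [16, 33, 105, 139] → cuts [17, 34, 106, 140]
  DwuI (GCTGGCA, off=1): starts [23, 70, 86, 123, 130, 148, 157, 171] → cuts [24, 71, 87, 124, 131, 149, 158, 172]
  EstX (GATTGT, off=5): starts [95] → cuts [100]
  WciI (ATAGCAA, off=0): starts [4, 51, 62, 78, 181] → cuts [4, 51, 62, 78, 181]

Pooled cuts: [4, 17, 24, 34, 46, 51, 62, 71, 78, 87, 100, 106, 124, 131, 140, 149, 158, 172, 181]

Fragments:
  4→17: 13 bp
  17→24: 7 bp
  24→34: 10 bp
  34→46: 12 bp
  46→51: 5 bp
  51→62: 11 bp
  62→71: 9 bp
  71→78: 7 bp
  78→87: 9 bp
  87→100: 13 bp
  100→106: 6 bp
  106→124: 18 bp
  124→131: 7 bp
  131→140: 9 bp
  140→149: 9 bp
  149→158: 9 bp
  158→172: 14 bp
  172→181: 9 bp
  181→4 (wrap): 190-181+4 = 13 bp

[5,6,7,7,7,9,9,9,9,9,9,10,11,12,13,13,13,14,18]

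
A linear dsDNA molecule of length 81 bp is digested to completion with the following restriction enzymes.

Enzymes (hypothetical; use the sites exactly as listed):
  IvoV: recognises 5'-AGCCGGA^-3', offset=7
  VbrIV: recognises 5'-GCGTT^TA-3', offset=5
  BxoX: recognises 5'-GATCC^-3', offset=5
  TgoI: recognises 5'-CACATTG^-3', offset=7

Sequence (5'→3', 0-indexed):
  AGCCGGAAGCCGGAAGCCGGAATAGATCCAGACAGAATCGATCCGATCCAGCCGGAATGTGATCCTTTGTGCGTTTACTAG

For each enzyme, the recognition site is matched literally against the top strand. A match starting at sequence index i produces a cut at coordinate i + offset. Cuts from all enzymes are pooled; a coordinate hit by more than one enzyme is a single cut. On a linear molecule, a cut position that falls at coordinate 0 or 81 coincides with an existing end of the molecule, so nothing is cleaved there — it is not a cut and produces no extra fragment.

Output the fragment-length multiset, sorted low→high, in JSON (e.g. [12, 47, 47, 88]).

Scan for sites:
  IvoV (AGCCGGA, off=7): starts [0, 7, 14, 49] → cuts [7, 14, 21, 56]
  VbrIV (GCGTTTA, off=5): starts [70] → cuts [75]
  BxoX (GATCC, off=5): starts [24, 39, 44, 60] → cuts [29, 44, 49, 65]
  TgoI (CACATTG, off=7): no sites

Pooled cuts: [7, 14, 21, 29, 44, 49, 56, 65, 75]

Fragment lengths:
  [0,7): 7 bp
  [7,14): 7 bp
  [14,21): 7 bp
  [21,29): 8 bp
  [29,44): 15 bp
  [44,49): 5 bp
  [49,56): 7 bp
  [56,65): 9 bp
  [65,75): 10 bp
  [75,81): 6 bp

[5,6,7,7,7,7,8,9,10,15]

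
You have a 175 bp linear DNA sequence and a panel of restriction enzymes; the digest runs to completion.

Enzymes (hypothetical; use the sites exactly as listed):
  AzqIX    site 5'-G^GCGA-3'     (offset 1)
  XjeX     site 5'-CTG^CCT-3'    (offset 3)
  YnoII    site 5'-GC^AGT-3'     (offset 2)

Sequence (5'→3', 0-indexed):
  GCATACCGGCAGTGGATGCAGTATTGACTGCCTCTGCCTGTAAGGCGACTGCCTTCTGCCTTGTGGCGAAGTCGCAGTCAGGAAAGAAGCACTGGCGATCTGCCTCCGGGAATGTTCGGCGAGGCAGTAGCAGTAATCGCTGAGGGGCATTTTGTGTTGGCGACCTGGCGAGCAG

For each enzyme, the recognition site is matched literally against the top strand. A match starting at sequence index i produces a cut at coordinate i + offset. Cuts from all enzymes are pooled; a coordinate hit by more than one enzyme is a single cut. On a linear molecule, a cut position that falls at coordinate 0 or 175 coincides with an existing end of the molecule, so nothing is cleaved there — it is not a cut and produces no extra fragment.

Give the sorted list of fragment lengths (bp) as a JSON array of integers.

[6,6,7,7,7,7,8,8,8,8,9,10,10,11,16,19,28]

Per-enzyme occurrences:
  AzqIX GGCGA/1: at [43, 64, 93, 117, 158, 166] ⇒ [44, 65, 94, 118, 159, 167]
  XjeX CTGCCT/3: at [27, 33, 48, 55, 99] ⇒ [30, 36, 51, 58, 102]
  YnoII GCAGT/2: at [8, 17, 73, 123, 129] ⇒ [10, 19, 75, 125, 131]

All cut coordinates (distinct, sorted): [10, 19, 30, 36, 44, 51, 58, 65, 75, 94, 102, 118, 125, 131, 159, 167]

Fragment lengths:
  [0,10): 10 bp
  [10,19): 9 bp
  [19,30): 11 bp
  [30,36): 6 bp
  [36,44): 8 bp
  [44,51): 7 bp
  [51,58): 7 bp
  [58,65): 7 bp
  [65,75): 10 bp
  [75,94): 19 bp
  [94,102): 8 bp
  [102,118): 16 bp
  [118,125): 7 bp
  [125,131): 6 bp
  [131,159): 28 bp
  [159,167): 8 bp
  [167,175): 8 bp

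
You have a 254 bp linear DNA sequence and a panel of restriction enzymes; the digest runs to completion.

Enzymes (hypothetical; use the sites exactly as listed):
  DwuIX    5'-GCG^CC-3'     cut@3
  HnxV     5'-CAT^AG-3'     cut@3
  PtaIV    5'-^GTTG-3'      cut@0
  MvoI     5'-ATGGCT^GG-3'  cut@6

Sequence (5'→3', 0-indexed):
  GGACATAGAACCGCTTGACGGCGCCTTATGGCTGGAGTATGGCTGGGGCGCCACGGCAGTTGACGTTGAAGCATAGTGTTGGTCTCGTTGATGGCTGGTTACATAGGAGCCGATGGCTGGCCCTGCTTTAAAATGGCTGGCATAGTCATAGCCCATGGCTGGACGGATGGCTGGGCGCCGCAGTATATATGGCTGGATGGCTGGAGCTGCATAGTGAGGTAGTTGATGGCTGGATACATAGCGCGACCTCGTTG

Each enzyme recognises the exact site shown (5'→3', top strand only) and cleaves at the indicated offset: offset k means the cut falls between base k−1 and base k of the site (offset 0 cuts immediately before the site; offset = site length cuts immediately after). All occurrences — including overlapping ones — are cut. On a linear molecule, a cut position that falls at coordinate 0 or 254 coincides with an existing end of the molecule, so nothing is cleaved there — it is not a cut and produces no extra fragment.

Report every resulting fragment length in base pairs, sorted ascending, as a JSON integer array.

[3,4,5,5,6,6,6,6,8,8,8,8,9,9,10,10,10,10,10,11,11,11,12,14,17,17,20]

Per-enzyme occurrences:
  DwuIX (GCGCC, off=3): starts [20, 47, 174] → cuts [23, 50, 177]
  HnxV (CATAG, off=3): starts [3, 71, 101, 140, 146, 209, 236] → cuts [6, 74, 104, 143, 149, 212, 239]
  PtaIV (GTTG, off=0): starts [58, 64, 77, 86, 221, 250] → cuts [58, 64, 77, 86, 221, 250]
  MvoI (ATGGCTGG, off=6): starts [27, 38, 90, 112, 132, 154, 166, 188, 196, 225] → cuts [33, 44, 96, 118, 138, 160, 172, 194, 202, 231]

Pooled cuts: [6, 23, 33, 44, 50, 58, 64, 74, 77, 86, 96, 104, 118, 138, 143, 149, 160, 172, 177, 194, 202, 212, 221, 231, 239, 250]

Fragments:
  [0,6): 6 bp
  [6,23): 17 bp
  [23,33): 10 bp
  [33,44): 11 bp
  [44,50): 6 bp
  [50,58): 8 bp
  [58,64): 6 bp
  [64,74): 10 bp
  [74,77): 3 bp
  [77,86): 9 bp
  [86,96): 10 bp
  [96,104): 8 bp
  [104,118): 14 bp
  [118,138): 20 bp
  [138,143): 5 bp
  [143,149): 6 bp
  [149,160): 11 bp
  [160,172): 12 bp
  [172,177): 5 bp
  [177,194): 17 bp
  [194,202): 8 bp
  [202,212): 10 bp
  [212,221): 9 bp
  [221,231): 10 bp
  [231,239): 8 bp
  [239,250): 11 bp
  [250,254): 4 bp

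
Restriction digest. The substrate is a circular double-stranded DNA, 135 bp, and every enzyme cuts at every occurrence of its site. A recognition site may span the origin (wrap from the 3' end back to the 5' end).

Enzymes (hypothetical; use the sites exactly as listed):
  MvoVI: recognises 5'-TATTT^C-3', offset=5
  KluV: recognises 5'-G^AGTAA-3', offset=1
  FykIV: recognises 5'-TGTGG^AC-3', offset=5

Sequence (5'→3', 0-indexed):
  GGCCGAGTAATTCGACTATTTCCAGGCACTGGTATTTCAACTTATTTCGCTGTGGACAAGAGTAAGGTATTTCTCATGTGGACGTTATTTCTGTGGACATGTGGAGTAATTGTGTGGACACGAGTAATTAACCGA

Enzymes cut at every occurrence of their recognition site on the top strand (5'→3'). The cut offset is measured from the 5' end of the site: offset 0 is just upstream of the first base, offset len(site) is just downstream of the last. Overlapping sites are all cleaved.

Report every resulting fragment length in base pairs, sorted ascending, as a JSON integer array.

[5,5,6,8,8,9,9,10,12,13,16,16,18]

Per-enzyme occurrences:
  MvoVI (TATTTC, off=5): starts [16, 32, 42, 67, 85] → cuts [21, 37, 47, 72, 90]
  KluV (GAGTAA, off=1): starts [4, 59, 103, 121] → cuts [5, 60, 104, 122]
  FykIV (TGTGGAC, off=5): starts [50, 76, 91, 112] → cuts [55, 81, 96, 117]

All cut coordinates (distinct, sorted): [5, 21, 37, 47, 55, 60, 72, 81, 90, 96, 104, 117, 122]

Fragments:
  5→21: 16 bp
  21→37: 16 bp
  37→47: 10 bp
  47→55: 8 bp
  55→60: 5 bp
  60→72: 12 bp
  72→81: 9 bp
  81→90: 9 bp
  90→96: 6 bp
  96→104: 8 bp
  104→117: 13 bp
  117→122: 5 bp
  122→5 (wrap): 135-122+5 = 18 bp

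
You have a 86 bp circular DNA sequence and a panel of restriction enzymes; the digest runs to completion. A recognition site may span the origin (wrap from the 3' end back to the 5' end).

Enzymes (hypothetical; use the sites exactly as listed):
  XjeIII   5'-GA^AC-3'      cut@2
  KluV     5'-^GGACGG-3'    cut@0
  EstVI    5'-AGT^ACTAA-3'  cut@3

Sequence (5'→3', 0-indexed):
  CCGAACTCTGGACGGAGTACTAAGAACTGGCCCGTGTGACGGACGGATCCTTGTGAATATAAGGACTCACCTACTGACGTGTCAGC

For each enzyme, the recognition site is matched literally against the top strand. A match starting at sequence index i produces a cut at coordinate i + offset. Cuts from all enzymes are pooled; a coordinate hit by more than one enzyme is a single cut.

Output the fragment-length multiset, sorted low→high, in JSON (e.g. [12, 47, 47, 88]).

Per-enzyme occurrences:
  XjeIII GAAC/2: at [2, 23] ⇒ [4, 25]
  KluV GGACGG/0: at [9, 40] ⇒ [9, 40]
  EstVI AGTACTAA/3: at [15] ⇒ [18]

Pooled cuts: [4, 9, 18, 25, 40]

Fragments:
  4→9: 5 bp
  9→18: 9 bp
  18→25: 7 bp
  25→40: 15 bp
  40→4 (wrap): 86-40+4 = 50 bp

[5,7,9,15,50]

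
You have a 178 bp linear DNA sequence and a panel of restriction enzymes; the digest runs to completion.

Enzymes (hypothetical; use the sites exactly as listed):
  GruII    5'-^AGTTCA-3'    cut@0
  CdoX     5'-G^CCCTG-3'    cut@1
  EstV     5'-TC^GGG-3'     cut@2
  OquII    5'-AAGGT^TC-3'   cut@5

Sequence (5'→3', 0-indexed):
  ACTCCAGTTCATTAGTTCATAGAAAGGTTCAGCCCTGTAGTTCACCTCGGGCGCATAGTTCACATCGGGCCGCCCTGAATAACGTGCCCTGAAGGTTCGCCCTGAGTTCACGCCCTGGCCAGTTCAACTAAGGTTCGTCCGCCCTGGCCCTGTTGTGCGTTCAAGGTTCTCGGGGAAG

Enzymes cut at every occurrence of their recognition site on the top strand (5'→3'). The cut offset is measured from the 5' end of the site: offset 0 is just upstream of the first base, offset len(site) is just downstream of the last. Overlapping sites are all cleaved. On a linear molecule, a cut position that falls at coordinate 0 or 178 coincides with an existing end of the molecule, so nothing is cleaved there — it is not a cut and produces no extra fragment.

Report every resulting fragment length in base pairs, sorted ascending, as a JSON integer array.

Scan for sites:
  GruII (AGTTCA, off=0): starts [5, 13, 38, 56, 104, 120] → cuts [5, 13, 38, 56, 104, 120]
  CdoX (GCCCTG, off=1): starts [31, 71, 85, 98, 111, 140, 146] → cuts [32, 72, 86, 99, 112, 141, 147]
  EstV (TCGGG, off=2): starts [46, 64, 169] → cuts [48, 66, 171]
  OquII (AAGGTTC, off=5): starts [23, 91, 129, 162] → cuts [28, 96, 134, 167]

All cut coordinates (distinct, sorted): [5, 13, 28, 32, 38, 48, 56, 66, 72, 86, 96, 99, 104, 112, 120, 134, 141, 147, 167, 171]

Fragments:
  [0,5): 5 bp
  [5,13): 8 bp
  [13,28): 15 bp
  [28,32): 4 bp
  [32,38): 6 bp
  [38,48): 10 bp
  [48,56): 8 bp
  [56,66): 10 bp
  [66,72): 6 bp
  [72,86): 14 bp
  [86,96): 10 bp
  [96,99): 3 bp
  [99,104): 5 bp
  [104,112): 8 bp
  [112,120): 8 bp
  [120,134): 14 bp
  [134,141): 7 bp
  [141,147): 6 bp
  [147,167): 20 bp
  [167,171): 4 bp
  [171,178): 7 bp

[3,4,4,5,5,6,6,6,7,7,8,8,8,8,10,10,10,14,14,15,20]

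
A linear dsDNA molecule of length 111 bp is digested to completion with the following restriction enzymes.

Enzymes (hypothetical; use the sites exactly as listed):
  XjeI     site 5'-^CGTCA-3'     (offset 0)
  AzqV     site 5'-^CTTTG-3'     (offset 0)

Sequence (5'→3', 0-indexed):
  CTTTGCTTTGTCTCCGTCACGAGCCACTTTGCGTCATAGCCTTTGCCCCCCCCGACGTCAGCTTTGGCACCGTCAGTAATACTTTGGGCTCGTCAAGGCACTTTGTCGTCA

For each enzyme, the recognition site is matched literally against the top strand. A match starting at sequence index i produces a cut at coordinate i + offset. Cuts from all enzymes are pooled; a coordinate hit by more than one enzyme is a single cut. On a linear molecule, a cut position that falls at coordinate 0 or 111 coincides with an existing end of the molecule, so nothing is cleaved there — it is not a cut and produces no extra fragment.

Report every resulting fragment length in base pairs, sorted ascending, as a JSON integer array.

Site scan:
  XjeI (CGTCA, off=0): starts [14, 31, 55, 70, 90, 106] → cuts [14, 31, 55, 70, 90, 106]
  AzqV (CTTTG, off=0): starts [0, 5, 26, 40, 61, 81, 100] → cuts [5, 26, 40, 61, 81, 100] (position 0 is a terminus of the linear molecule — no cut)

All cut coordinates (distinct, sorted): [5, 14, 26, 31, 40, 55, 61, 70, 81, 90, 100, 106]

Fragments:
  [0,5): 5 bp
  [5,14): 9 bp
  [14,26): 12 bp
  [26,31): 5 bp
  [31,40): 9 bp
  [40,55): 15 bp
  [55,61): 6 bp
  [61,70): 9 bp
  [70,81): 11 bp
  [81,90): 9 bp
  [90,100): 10 bp
  [100,106): 6 bp
  [106,111): 5 bp

[5,5,5,6,6,9,9,9,9,10,11,12,15]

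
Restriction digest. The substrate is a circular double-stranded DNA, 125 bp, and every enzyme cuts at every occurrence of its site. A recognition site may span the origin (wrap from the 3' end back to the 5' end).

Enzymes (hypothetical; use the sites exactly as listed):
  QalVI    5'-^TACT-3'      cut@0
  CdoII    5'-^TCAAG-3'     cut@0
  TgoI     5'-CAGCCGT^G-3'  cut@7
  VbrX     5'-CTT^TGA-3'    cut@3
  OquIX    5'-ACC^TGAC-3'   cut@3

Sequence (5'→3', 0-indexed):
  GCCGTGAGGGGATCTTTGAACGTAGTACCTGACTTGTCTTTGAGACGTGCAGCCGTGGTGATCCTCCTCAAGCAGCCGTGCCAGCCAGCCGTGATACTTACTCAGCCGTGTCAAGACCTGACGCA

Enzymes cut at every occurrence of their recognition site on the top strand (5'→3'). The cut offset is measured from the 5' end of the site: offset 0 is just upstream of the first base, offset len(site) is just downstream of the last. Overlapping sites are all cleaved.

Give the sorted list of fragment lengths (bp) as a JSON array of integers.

Site scan:
  QalVI TACT/0: at [94, 98] ⇒ [94, 98]
  CdoII TCAAG/0: at [67, 110] ⇒ [67, 110]
  TgoI CAGCCGTG/7: at [49, 72, 85, 102, 123] ⇒ [5, 56, 79, 92, 109]
  VbrX CTTTGA/3: at [13, 37] ⇒ [16, 40]
  OquIX ACCTGAC/3: at [26, 115] ⇒ [29, 118]

Pooled cuts: [5, 16, 29, 40, 56, 67, 79, 92, 94, 98, 109, 110, 118]

Fragments:
  5→16: 11 bp
  16→29: 13 bp
  29→40: 11 bp
  40→56: 16 bp
  56→67: 11 bp
  67→79: 12 bp
  79→92: 13 bp
  92→94: 2 bp
  94→98: 4 bp
  98→109: 11 bp
  109→110: 1 bp
  110→118: 8 bp
  118→5 (wrap): 125-118+5 = 12 bp

[1,2,4,8,11,11,11,11,12,12,13,13,16]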